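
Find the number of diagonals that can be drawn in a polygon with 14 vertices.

The number of diagonals in an n-gon is n(n - 3)/2.
For n = 14: 14(14 - 3)/2 = 14 × 11 / 2 = 77.

77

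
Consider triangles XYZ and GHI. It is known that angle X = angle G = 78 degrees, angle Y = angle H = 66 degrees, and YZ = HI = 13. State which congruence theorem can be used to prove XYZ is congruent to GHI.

The given information matches AAS: Two pairs of corresponding angles and a non-included side are equal (Angle-Angle-Side).

AAS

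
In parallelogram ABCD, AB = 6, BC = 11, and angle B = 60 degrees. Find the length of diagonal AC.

Law of cosines: d^2 = 6^2 + 11^2 - 2(6)(11)cos(60°) = 91, so d = sqrt(91).

sqrt(91)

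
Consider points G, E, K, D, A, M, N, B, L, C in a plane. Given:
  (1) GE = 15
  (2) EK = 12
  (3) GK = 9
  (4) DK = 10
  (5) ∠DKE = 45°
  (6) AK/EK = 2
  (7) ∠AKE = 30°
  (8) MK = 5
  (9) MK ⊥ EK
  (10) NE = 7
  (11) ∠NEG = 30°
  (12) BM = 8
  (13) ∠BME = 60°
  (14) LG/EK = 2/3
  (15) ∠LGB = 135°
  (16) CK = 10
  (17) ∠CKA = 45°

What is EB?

Step 1: By the law of cosines on triangle EKM: EM² = 12² + 5² − 2·12·5·cos(90°) = 169, so EM = 13.
Step 2: By the law of cosines on triangle EMB: EB² = 13² + 8² − 2·13·8·cos(60°) = 129, so EB = √129.

Therefore, the length of EB = √129.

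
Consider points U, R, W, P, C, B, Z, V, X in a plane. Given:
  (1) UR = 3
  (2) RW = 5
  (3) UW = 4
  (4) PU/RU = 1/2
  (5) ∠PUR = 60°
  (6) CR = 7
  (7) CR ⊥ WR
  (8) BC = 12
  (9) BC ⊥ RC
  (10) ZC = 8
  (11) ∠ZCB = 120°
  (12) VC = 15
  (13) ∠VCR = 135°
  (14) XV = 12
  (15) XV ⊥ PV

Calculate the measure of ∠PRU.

From the given relations: PU = 1/2·RU = 1/2·3 ≈ 1.5.
Step 1: By the law of cosines on triangle RUP: RP² = 3² + 1.5² − 2·3·1.5·cos(60°) = 6.75, so RP = 3/2·√3.
Step 2: By the inverse law of cosines on triangle PRU: cos(∠PRU) = ((3/2·√3)² + 3² − 1.5²) / (2·3/2·√3·3) = 13.5/15.59 = 0.866, so ∠PRU = 30°.

Therefore, the measure of angle ∠PRU = 30°.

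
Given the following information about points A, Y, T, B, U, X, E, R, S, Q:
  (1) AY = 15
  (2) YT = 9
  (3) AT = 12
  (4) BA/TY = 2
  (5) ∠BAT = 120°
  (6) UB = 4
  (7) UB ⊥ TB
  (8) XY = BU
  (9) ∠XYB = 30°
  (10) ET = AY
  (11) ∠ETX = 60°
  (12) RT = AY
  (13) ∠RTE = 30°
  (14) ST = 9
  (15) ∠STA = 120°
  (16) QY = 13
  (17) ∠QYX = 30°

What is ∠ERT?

From the given relations: RT = AY = 15; ET = AY = 15.
Step 1: By the law of cosines on triangle RTE: RE² = 15² + 15² − 2·15·15·cos(30°) = 60.29, so RE ≈ 7.76.
Step 2: By the inverse law of cosines on triangle ERT: cos(∠ERT) = (7.76² + 15² − 15²) / (2·7.76·15) = 60.29/232.94 = 0.2588, so ∠ERT = 75°.

Therefore, the measure of angle ∠ERT = 75°.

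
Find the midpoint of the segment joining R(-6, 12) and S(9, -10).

The midpoint is the average of the coordinates:
x: (-6 + 9)/2 = 3/2
y: (12 + -10)/2 = 1
Midpoint = (3/2, 1)

(3/2, 1)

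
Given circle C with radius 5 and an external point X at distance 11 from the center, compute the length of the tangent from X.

Let T be the point of tangency. Then CT ⊥ XT (radius ⊥ tangent).
In right triangle CTX: CX² = CT² + XT²
11² = 5² + XT²
XT² = 96, XT = 4*sqrt(6)

4*sqrt(6)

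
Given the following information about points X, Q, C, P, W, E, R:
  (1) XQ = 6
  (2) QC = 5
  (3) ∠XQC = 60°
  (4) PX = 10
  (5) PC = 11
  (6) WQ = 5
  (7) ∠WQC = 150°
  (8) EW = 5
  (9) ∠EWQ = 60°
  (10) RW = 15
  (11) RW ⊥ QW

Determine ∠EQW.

Step 1: By the law of cosines on triangle QWE: QE² = 5² + 5² − 2·5·5·cos(60°) = 25, so QE = 5.
Step 2: By the inverse law of cosines on triangle EQW: cos(∠EQW) = (5² + 5² − 5²) / (2·5·5) = 25/50 = 0.5, so ∠EQW = 60°.

Therefore, the measure of angle ∠EQW = 60°.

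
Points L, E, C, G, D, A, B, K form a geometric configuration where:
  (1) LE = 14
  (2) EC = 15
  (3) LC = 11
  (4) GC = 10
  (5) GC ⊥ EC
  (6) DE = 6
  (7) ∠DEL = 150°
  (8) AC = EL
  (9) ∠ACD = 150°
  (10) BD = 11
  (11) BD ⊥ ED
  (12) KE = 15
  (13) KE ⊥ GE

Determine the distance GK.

Step 1: By the law of cosines on triangle ECG: EG² = 15² + 10² − 2·15·10·cos(90°) = 325, so EG = 5·√13.
Step 2: By the law of cosines on triangle GEK: GK² = (5·√13)² + 15² − 2·5·√13·15·cos(90°) = 550, so GK = 5·√22.

Therefore, the length of GK = 5·√22.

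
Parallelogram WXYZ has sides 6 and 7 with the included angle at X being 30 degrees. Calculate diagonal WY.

Using the law of cosines:
d^2 = 6^2 + 7^2 - 2(6)(7)cos(30 degrees)
d^2 = 36 + 49 - 84*sqrt(3)/2
d^2 = 85 - 42*sqrt(3)
d = sqrt(85 - 42*sqrt(3))

sqrt(85 - 42*sqrt(3))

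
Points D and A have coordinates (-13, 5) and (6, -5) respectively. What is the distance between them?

d = sqrt((6 - -13)^2 + (-5 - 5)^2)
d = sqrt(19^2 + -10^2)
d = sqrt(361 + 100)
d = sqrt(461)

sqrt(461)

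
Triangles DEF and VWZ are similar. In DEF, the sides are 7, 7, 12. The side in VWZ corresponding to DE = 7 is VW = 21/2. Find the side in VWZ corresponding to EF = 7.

Since the triangles are similar, the ratio of corresponding sides is constant.
Scale factor k = VW / DE = 21/2 / 7 = 3/2
WZ = k * EF = 3/2 * 7 = 21/2

21/2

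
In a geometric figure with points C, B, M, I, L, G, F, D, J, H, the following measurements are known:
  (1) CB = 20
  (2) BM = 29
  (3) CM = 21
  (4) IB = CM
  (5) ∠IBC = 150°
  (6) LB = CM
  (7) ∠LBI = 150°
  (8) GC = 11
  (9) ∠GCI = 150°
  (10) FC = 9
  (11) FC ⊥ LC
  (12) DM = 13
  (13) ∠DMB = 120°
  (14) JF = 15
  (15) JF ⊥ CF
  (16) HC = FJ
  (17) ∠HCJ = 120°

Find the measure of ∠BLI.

From the given relations: LB = CM = 21; IB = CM = 21.
Step 1: By the law of cosines on triangle LBI: LI² = 21² + 21² − 2·21·21·cos(150°) = 1645.83, so LI ≈ 40.57.
Step 2: By the inverse law of cosines on triangle BLI: cos(∠BLI) = (21² + 40.57² − 21²) / (2·21·40.57) = 1645.83/1703.89 = 0.9659, so ∠BLI = 15°.

Therefore, the measure of angle ∠BLI = 15°.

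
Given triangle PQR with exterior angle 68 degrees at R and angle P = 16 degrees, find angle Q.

angle Q = 68 - 16 = 52 degrees (exterior angle theorem).

52 degrees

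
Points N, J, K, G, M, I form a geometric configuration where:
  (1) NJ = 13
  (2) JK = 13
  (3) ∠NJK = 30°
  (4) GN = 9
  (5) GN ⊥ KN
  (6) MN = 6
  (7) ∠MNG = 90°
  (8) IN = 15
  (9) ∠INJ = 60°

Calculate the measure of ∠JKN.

Step 1: By the law of cosines on triangle KJN: KN² = 13² + 13² − 2·13·13·cos(30°) = 45.28, so KN ≈ 6.73.
Step 2: By the inverse law of cosines on triangle JKN: cos(∠JKN) = (13² + 6.73² − 13²) / (2·13·6.73) = 45.28/174.96 = 0.2588, so ∠JKN = 75°.

Therefore, the measure of angle ∠JKN = 75°.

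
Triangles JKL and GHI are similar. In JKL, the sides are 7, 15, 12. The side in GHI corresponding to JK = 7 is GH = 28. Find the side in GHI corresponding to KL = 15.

Similar triangles have proportional sides. Setting up the proportion:
GH / JK = HI / KL
28 / 7 = HI / 15
HI = 15 * 28 / 7 = 60.

60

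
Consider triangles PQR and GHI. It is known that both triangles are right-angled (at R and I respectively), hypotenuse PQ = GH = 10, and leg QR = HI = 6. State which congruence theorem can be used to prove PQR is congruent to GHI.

Consider the given information: both triangles are right-angled (at R and I respectively), hypotenuse PQ = GH = 10, and leg QR = HI = 6
This is not SSS or ASA: SSS requires all three pairs of sides, but we don't have that. ASA requires two angles and the side between them.
The correct criterion is HL. The hypotenuse and one leg of two right triangles are equal (Hypotenuse-Leg).

HL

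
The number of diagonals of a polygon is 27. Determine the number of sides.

Using d = n(n - 3)/2, we solve 27 = n(n - 3)/2.
So n(n - 3) = 54.
Testing n = 9: 9 * 6 = 54 = 54. Correct.
The polygon has 9 sides.

9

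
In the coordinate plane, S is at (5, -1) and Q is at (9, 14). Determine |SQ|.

d = sqrt((4)^2 + (15)^2) = sqrt(241)

sqrt(241)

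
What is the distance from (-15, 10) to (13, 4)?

The horizontal distance is |13 - -15| = 28 and the vertical distance is |4 - 10| = 6.
By the Pythagorean theorem, d = sqrt(28^2 + 6^2) = sqrt(820) = 2*sqrt(205).

2*sqrt(205)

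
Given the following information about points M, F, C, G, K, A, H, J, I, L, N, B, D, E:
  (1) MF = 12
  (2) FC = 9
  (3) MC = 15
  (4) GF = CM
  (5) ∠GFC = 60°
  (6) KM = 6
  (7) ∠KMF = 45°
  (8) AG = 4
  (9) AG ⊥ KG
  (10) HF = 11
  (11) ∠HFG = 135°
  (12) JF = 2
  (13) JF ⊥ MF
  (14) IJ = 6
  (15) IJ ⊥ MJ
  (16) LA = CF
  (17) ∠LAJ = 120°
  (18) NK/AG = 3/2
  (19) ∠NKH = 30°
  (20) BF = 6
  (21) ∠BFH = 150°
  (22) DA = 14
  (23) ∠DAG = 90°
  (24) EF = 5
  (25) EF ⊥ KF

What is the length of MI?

Step 1: By the law of cosines on triangle JFM: JM² = 2² + 12² − 2·2·12·cos(90°) = 148, so JM = 2·√37.
Step 2: By the law of cosines on triangle MJI: MI² = (2·√37)² + 6² − 2·2·√37·6·cos(90°) = 184, so MI = 2·√46.

Therefore, the length of MI = 2·√46.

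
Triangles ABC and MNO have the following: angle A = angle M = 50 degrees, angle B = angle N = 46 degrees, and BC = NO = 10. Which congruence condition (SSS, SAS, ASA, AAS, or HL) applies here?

Consider the given information: angle A = angle M = 50 degrees, angle B = angle N = 46 degrees, and BC = NO = 10
This is not SAS or HL: SAS requires two sides and the included angle between them. HL only applies to right triangles with matching hypotenuse and leg.
The correct criterion is AAS. Two pairs of corresponding angles and a non-included side are equal (Angle-Angle-Side).

AAS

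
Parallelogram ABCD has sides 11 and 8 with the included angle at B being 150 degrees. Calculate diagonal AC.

Law of cosines: d^2 = 11^2 + 8^2 - 2(11)(8)cos(150°) = 88*sqrt(3) + 185, so d = sqrt(88*sqrt(3) + 185).

sqrt(88*sqrt(3) + 185)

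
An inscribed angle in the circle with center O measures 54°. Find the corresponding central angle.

The inscribed angle theorem states that a central angle is always twice any inscribed angle that subtends the same arc.
Since the inscribed angle is 54°, the central angle = 2 × 54° = 108°.

108°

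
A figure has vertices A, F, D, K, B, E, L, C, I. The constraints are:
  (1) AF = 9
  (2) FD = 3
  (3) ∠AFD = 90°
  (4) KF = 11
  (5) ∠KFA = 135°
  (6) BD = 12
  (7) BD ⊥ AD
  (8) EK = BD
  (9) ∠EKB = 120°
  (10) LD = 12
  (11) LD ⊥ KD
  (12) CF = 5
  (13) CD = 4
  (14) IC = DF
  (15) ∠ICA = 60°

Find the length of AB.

Step 1: By the law of cosines on triangle DFA: DA² = 3² + 9² − 2·3·9·cos(90°) = 90, so DA = 3·√10.
Step 2: By the law of cosines on triangle ADB: AB² = (3·√10)² + 12² − 2·3·√10·12·cos(90°) = 234, so AB = 3·√26.

Therefore, the length of AB = 3·√26.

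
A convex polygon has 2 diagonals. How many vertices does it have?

Using d = n(n - 3)/2, we solve 2 = n(n - 3)/2.
So n(n - 3) = 4.
Testing n = 4: 4 * 1 = 4 = 4. Correct.
The polygon has 4 sides.

4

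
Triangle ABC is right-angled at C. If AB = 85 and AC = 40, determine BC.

Rearranging the Pythagorean theorem to solve for the unknown leg:
leg^2 = hypotenuse^2 - known_leg^2 = 7225 - 1600 = 5625
leg = sqrt(5625) = 75.

75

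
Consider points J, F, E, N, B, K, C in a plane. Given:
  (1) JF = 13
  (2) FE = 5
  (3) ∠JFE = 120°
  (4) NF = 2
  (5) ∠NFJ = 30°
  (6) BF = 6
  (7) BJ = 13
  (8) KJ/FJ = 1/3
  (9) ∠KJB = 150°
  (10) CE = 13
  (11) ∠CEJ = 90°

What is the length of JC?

Step 1: By the law of cosines on triangle EFJ: EJ² = 5² + 13² − 2·5·13·cos(120°) = 259, so EJ ≈ 16.09.
Step 2: By the law of cosines on triangle JEC: JC² = 16.09² + 13² − 2·16.09·13·cos(90°) = 428, so JC = 2·√107.

Therefore, the length of JC = 2·√107.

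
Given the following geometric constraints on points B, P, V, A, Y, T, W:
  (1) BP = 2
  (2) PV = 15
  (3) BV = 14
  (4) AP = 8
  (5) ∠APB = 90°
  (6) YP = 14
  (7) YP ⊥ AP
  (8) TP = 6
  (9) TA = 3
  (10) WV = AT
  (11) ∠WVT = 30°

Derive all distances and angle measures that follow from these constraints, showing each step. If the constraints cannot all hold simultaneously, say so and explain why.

The constraints are consistent.

From the given relations:
  WV = AT = 3

Step 1: From BP = 2, PA = 8, and ∠BPA = 90°, by the law of cosines:
  BA² = BP² + PA² - 2·BP·PA·cos(90°) = 4 + 64 - 0 = 68
  BA = 2·√17

Step 2: From AP = 8, PY = 14, and ∠APY = 90°, by the law of cosines:
  AY² = AP² + PY² - 2·AP·PY·cos(90°) = 64 + 196 - 0 = 260
  AY = 2·√65

Step 3: From BP = 2, BV = 14, PV = 15, by the inverse law of cosines:
  cos(∠PBV) = (BP² + BV² - PV²) / (2·BP·BV)
  ∠PBV = 116.51°

Step 4: From PA = 8, PT = 6, AT = 3, by the inverse law of cosines:
  cos(∠APT) = (PA² + PT² - AT²) / (2·PA·PT)
  ∠APT = 18.57°

Step 5: From PB = 2, PV = 15, BV = 14, by the inverse law of cosines:
  cos(∠BPV) = (PB² + PV² - BV²) / (2·PB·PV)
  ∠BPV = 56.63°

Step 6: From VB = 14, VP = 15, BP = 2, by the inverse law of cosines:
  cos(∠BVP) = (VB² + VP² - BP²) / (2·VB·VP)
  ∠BVP = 6.85°

Step 7: From AP = 8, AT = 3, PT = 6, by the inverse law of cosines:
  cos(∠PAT) = (AP² + AT² - PT²) / (2·AP·AT)
  ∠PAT = 39.57°

Step 8: From TA = 3, TP = 6, AP = 8, by the inverse law of cosines:
  cos(∠ATP) = (TA² + TP² - AP²) / (2·TA·TP)
  ∠ATP = 121.86°

Step 9: From BA = 2·√17, BP = 2, AP = 8, by the inverse law of cosines:
  cos(∠ABP) = (BA² + BP² - AP²) / (2·BA·BP)
  ∠ABP = 75.96°

Step 10: From AB = 2·√17, AP = 8, BP = 2, by the inverse law of cosines:
  cos(∠BAP) = (AB² + AP² - BP²) / (2·AB·AP)
  ∠BAP = 14.04°

Step 11: From AP = 8, AY = 2·√65, PY = 14, by the inverse law of cosines:
  cos(∠PAY) = (AP² + AY² - PY²) / (2·AP·AY)
  ∠PAY = 60.26°

Step 12: From YA = 2·√65, YP = 14, AP = 8, by the inverse law of cosines:
  cos(∠AYP) = (YA² + YP² - AP²) / (2·YA·YP)
  ∠AYP = 29.74°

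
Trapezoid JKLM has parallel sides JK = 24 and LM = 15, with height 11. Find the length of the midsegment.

The midsegment of a trapezoid = (base1 + base2) / 2
midsegment = (24 + 15) / 2
midsegment = 39 / 2
midsegment = 39/2

39/2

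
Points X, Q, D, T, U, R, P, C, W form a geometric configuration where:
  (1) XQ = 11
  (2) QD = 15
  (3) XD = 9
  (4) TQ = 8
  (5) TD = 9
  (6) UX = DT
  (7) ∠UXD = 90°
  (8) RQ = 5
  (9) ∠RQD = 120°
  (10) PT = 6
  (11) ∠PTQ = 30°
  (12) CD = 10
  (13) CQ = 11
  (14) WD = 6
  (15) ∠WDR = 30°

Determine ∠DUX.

From the given relations: UX = DT = 9.
Step 1: By the law of cosines on triangle UXD: UD² = 9² + 9² − 2·9·9·cos(90°) = 162, so UD = 9·√2.
Step 2: By the inverse law of cosines on triangle DUX: cos(∠DUX) = ((9·√2)² + 9² − 9²) / (2·9·√2·9) = 162/229.1 = 0.7071, so ∠DUX = 45°.

Therefore, the measure of angle ∠DUX = 45°.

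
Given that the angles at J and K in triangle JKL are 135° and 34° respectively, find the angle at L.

Let angle L = x. Then 135 + 34 + x = 180.
x = 180 - 169 = 11 degrees.

11 degrees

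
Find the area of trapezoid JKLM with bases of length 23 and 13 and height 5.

Area of a trapezoid = (base1 + base2) * height / 2
Area = (23 + 13) * 5 / 2
Area = 36 * 5 / 2
Area = 180 / 2
Area = 90

90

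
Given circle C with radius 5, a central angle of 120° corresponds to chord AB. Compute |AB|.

Chord = 2(5) sin(60°) = 5*sqrt(3)

5*sqrt(3)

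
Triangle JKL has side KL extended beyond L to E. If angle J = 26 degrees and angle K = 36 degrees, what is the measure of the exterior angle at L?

The interior angle at L is 180 - 26 - 36 = 118 degrees.
The exterior angle and interior angle at L are supplementary:
Exterior angle = 180 - 118 = 62 degrees.

62 degrees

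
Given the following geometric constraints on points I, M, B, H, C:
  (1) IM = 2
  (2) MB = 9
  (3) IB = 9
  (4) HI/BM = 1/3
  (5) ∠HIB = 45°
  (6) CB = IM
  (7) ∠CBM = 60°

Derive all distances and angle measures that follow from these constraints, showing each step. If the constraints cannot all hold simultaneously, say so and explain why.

The constraints are consistent.

From the given relations:
  HI = 1/3·BM = 1/3·9 = 3
  CB = IM = 2

Step 1: From MB = 9, BC = 2, and ∠MBC = 60°, by the law of cosines:
  MC² = MB² + BC² - 2·MB·BC·cos(60°) = 81 + 4 - 18 = 67
  MC = √67

Step 2: From BI = 9, IH = 3, and ∠BIH = 45°, by the law of cosines:
  BH² = BI² + IH² - 2·BI·IH·cos(45°) = 81 + 9 - 38.18 = 51.82
  BH ≈ 7.2

Step 3: From IB = 9, IM = 2, BM = 9, by the inverse law of cosines:
  cos(∠BIM) = (IB² + IM² - BM²) / (2·IB·IM)
  ∠BIM = 83.62°

Step 4: From MB = 9, MI = 2, BI = 9, by the inverse law of cosines:
  cos(∠BMI) = (MB² + MI² - BI²) / (2·MB·MI)
  ∠BMI = 83.62°

Step 5: From BI = 9, BM = 9, IM = 2, by the inverse law of cosines:
  cos(∠IBM) = (BI² + BM² - IM²) / (2·BI·BM)
  ∠IBM = 12.76°

Step 6: From MB = 9, MC = √67, BC = 2, by the inverse law of cosines:
  cos(∠BMC) = (MB² + MC² - BC²) / (2·MB·MC)
  ∠BMC = 12.22°

Step 7: From BH = 7.2, BI = 9, HI = 3, by the inverse law of cosines:
  cos(∠HBI) = (BH² + BI² - HI²) / (2·BH·BI)
  ∠HBI = 17.14°

Step 8: From HB = 7.2, HI = 3, BI = 9, by the inverse law of cosines:
  cos(∠BHI) = (HB² + HI² - BI²) / (2·HB·HI)
  ∠BHI = 117.86°

Step 9: From CB = 2, CM = √67, BM = 9, by the inverse law of cosines:
  cos(∠BCM) = (CB² + CM² - BM²) / (2·CB·CM)
  ∠BCM = 107.78°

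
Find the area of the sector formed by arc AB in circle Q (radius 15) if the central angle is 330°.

Sector area = π(15²)(11/12) = 825*pi/4

825*pi/4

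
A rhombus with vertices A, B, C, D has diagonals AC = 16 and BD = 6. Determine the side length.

The diagonals of a rhombus bisect each other at right angles.
Half-diagonals: 16/2 = 8 and 6/2 = 3
side = sqrt(8^2 + 3^2)
side = sqrt(64 + 9)
side = sqrt(73)

sqrt(73)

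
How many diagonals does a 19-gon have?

Each of the 19 vertices connects to 16 non-adjacent vertices via diagonals.
Total connections = 19 × 16 = 304, but each diagonal is counted twice.
Number of diagonals = 304 / 2 = 152.

152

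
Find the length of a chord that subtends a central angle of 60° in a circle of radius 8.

Chord length = 2r sin(θ/2)
= 2 × 8 × sin(60°/2)
= 2 × 8 × sin(30°)
= 8

8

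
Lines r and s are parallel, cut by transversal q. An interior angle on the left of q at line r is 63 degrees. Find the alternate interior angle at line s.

Alternate interior angles lie on opposite sides of the transversal, between the parallel lines.
By the alternate interior angle theorem, they are equal: 63 degrees.

63 degrees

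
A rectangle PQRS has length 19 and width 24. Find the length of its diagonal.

A rectangle's diagonal splits it into two right triangles, with the diagonal as the hypotenuse.
By the Pythagorean theorem, d^2 = 19^2 + 24^2 = 937.
Therefore d = sqrt(937).

sqrt(937)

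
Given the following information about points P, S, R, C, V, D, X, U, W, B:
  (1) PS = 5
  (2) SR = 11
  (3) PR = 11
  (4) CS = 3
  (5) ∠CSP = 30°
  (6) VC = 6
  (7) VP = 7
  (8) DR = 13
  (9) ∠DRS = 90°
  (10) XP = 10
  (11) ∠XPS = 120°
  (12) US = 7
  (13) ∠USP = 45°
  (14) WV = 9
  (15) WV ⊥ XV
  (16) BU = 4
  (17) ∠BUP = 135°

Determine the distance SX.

Step 1: By the law of cosines on triangle SPX: SX² = 5² + 10² − 2·5·10·cos(120°) = 175, so SX = 5·√7.

Therefore, the length of SX = 5·√7.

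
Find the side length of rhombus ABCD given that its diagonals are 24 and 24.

Half-diagonals are 12 and 12. side = sqrt(12^2 + 12^2) = sqrt(288) = 12*sqrt(2)

12*sqrt(2)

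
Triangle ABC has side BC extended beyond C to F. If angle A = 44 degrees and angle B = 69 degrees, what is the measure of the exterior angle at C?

The interior angle at C is 180 - 44 - 69 = 67 degrees.
The exterior angle and interior angle at C are supplementary:
Exterior angle = 180 - 67 = 113 degrees.

113 degrees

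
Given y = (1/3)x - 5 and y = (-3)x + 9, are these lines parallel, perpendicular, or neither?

Slope of line 1: m1 = 1/3
Slope of line 2: m2 = -3
Two lines are perpendicular when the product of their slopes is -1 (negative reciprocals).
m1 * m2 = (1/3) * (-3) = -1, confirming perpendicularity.

Perpendicular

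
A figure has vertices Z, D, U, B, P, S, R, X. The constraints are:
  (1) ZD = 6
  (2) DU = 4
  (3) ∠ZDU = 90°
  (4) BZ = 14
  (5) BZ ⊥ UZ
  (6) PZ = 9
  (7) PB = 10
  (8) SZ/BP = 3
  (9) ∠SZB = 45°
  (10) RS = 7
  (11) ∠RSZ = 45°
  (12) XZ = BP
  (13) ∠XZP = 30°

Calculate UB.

Step 1: By the law of cosines on triangle ZDU: ZU² = 6² + 4² − 2·6·4·cos(90°) = 52, so ZU = 2·√13.
Step 2: By the law of cosines on triangle UZB: UB² = (2·√13)² + 14² − 2·2·√13·14·cos(90°) = 248, so UB = 2·√62.

Therefore, the length of UB = 2·√62.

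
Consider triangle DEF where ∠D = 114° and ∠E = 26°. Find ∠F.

Let angle F = x. Then 114 + 26 + x = 180.
x = 180 - 140 = 40 degrees.

40 degrees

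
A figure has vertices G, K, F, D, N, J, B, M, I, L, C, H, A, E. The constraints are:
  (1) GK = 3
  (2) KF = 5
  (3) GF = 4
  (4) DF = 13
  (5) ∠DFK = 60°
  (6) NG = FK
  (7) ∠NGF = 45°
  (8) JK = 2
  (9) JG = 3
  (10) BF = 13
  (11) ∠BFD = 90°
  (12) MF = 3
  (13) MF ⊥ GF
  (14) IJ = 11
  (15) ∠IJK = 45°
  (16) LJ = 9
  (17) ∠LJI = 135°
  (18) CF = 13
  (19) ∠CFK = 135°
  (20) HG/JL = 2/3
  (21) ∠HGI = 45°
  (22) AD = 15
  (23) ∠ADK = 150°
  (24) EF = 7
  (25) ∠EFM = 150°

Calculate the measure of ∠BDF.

Step 1: By the law of cosines on triangle DFB: DB² = 13² + 13² − 2·13·13·cos(90°) = 338, so DB = 13·√2.
Step 2: By the inverse law of cosines on triangle BDF: cos(∠BDF) = ((13·√2)² + 13² − 13²) / (2·13·√2·13) = 338/478 = 0.7071, so ∠BDF = 45°.

Therefore, the measure of angle ∠BDF = 45°.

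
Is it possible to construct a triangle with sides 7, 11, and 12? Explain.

Yes.
The triangle inequality requires that the sum of any two sides exceeds the third.
Here 7 + 11 = 18 > 12, so the condition is met.

Yes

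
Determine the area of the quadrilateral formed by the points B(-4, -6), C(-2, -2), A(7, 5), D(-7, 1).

Shoelace: sum of cross terms = 88, Area = (1/2)|88| = 44

44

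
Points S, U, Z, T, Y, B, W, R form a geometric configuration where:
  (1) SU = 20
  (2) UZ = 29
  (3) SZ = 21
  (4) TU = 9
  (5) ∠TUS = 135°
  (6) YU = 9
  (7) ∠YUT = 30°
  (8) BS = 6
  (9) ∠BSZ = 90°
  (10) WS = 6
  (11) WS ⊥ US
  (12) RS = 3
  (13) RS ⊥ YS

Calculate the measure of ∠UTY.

Step 1: By the law of cosines on triangle TUY: TY² = 9² + 9² − 2·9·9·cos(30°) = 21.7, so TY ≈ 4.66.
Step 2: By the inverse law of cosines on triangle UTY: cos(∠UTY) = (9² + 4.66² − 9²) / (2·9·4.66) = 21.7/83.86 = 0.2588, so ∠UTY = 75°.

Therefore, the measure of angle ∠UTY = 75°.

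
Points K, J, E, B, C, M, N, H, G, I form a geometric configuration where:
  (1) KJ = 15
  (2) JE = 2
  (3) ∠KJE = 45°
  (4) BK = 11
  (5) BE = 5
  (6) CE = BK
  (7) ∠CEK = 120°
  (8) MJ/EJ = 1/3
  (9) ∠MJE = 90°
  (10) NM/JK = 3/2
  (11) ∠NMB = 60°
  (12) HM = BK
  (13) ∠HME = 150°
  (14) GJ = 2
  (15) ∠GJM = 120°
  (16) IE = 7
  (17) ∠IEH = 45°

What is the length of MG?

From the given relations: MJ = 1/3·EJ = 1/3·2 ≈ 0.67.
Step 1: By the law of cosines on triangle MJG: MG² = 0.67² + 2² − 2·0.67·2·cos(120°) = 5.78, so MG = 2/3·√13.

Therefore, the length of MG = 2/3·√13.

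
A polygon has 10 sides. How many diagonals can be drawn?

Each of the 10 vertices connects to 7 non-adjacent vertices via diagonals.
Total connections = 10 × 7 = 70, but each diagonal is counted twice.
Number of diagonals = 70 / 2 = 35.

35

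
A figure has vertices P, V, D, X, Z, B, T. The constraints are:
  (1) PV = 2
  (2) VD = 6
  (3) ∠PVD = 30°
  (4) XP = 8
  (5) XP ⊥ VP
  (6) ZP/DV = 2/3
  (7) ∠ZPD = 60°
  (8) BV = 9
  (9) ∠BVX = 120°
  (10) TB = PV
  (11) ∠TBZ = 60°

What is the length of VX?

Step 1: By the law of cosines on triangle VPX: VX² = 2² + 8² − 2·2·8·cos(90°) = 68, so VX = 2·√17.

Therefore, the length of VX = 2·√17.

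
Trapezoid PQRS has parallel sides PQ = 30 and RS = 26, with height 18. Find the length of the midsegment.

The midsegment (median) of a trapezoid connects the midpoints of the non-parallel sides.
Its length is the average of the two bases: (30 + 26) / 2 = 28.

28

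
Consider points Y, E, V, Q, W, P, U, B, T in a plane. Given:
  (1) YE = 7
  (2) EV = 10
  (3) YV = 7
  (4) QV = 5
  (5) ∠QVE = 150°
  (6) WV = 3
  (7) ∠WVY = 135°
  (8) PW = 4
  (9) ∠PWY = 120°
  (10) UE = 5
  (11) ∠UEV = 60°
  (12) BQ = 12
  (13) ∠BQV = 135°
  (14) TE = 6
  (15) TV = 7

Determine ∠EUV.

Step 1: By the law of cosines on triangle UEV: UV² = 5² + 10² − 2·5·10·cos(60°) = 75, so UV = 5·√3.
Step 2: By the inverse law of cosines on triangle EUV: cos(∠EUV) = (5² + (5·√3)² − 10²) / (2·5·5·√3) = 0/86.6 = 0, so ∠EUV = 90°.

Therefore, the measure of angle ∠EUV = 90°.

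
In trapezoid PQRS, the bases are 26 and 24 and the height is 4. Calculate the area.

A trapezoid's area equals the midsegment times the height.
The midsegment is (26 + 24) / 2 = 25.
Area = 25 * 4 = 100.

100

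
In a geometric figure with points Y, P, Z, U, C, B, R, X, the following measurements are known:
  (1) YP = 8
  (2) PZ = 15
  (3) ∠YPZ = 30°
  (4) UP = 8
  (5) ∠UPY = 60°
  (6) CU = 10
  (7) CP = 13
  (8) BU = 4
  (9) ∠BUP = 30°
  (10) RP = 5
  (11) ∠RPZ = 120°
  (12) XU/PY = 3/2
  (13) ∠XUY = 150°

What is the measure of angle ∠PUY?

Step 1: By the law of cosines on triangle UPY: UY² = 8² + 8² − 2·8·8·cos(60°) = 64, so UY = 8.
Step 2: By the inverse law of cosines on triangle PUY: cos(∠PUY) = (8² + 8² − 8²) / (2·8·8) = 64/128 = 0.5, so ∠PUY = 60°.

Therefore, the measure of angle ∠PUY = 60°.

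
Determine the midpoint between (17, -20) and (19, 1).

The midpoint is the average of the coordinates:
x: (17 + 19)/2 = 18
y: (-20 + 1)/2 = -19/2
Midpoint = (18, -19/2)

(18, -19/2)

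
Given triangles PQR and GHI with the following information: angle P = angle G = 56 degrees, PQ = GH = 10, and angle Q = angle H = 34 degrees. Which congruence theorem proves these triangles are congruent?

The given information matches ASA: Two pairs of corresponding angles and the included side are equal (Angle-Side-Angle).

ASA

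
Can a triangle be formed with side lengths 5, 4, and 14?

Check the triangle inequality: 5 + 4 = 9 ≤ 14.
Since the sum of two sides does not exceed the third, no triangle can be formed.

No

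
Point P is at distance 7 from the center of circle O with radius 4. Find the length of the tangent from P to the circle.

The tangent, radius, and line from the external point to the center form a right triangle.
The right angle is where the tangent meets the radius.
By the Pythagorean theorem: tangent² + 4² = 7²
tangent² = 49 - 16 = 33
tangent = sqrt(33)

sqrt(33)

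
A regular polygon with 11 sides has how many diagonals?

Each of the 11 vertices connects to 8 non-adjacent vertices via diagonals.
Total connections = 11 × 8 = 88, but each diagonal is counted twice.
Number of diagonals = 88 / 2 = 44.

44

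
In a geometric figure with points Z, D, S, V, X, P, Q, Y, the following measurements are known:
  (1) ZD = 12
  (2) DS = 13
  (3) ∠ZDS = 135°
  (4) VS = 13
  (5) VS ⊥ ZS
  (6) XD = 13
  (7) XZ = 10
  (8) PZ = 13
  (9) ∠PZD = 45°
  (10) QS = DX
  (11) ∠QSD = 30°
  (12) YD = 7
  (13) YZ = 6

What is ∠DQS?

From the given relations: QS = DX = 13.
Step 1: By the law of cosines on triangle QSD: QD² = 13² + 13² − 2·13·13·cos(30°) = 45.28, so QD ≈ 6.73.
Step 2: By the inverse law of cosines on triangle DQS: cos(∠DQS) = (6.73² + 13² − 13²) / (2·6.73·13) = 45.28/174.96 = 0.2588, so ∠DQS = 75°.

Therefore, the measure of angle ∠DQS = 75°.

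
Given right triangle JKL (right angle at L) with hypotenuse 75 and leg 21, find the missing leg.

KL = sqrt(75^2 - 21^2) = sqrt(5184) = 72

72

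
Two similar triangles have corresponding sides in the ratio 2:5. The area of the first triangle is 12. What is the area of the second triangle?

The ratio of areas of similar triangles = (side ratio)^2.
Side ratio = 2:5, so area ratio = 4:25.
Area of the second triangle / Area of the first triangle = 25/4
Area of the second triangle = 12 * 25/4 = 75

75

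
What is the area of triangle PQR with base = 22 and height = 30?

A triangle's area is half the area of a rectangle with the same base and height.
Area = (1/2) * 22 * 30 = 330.

330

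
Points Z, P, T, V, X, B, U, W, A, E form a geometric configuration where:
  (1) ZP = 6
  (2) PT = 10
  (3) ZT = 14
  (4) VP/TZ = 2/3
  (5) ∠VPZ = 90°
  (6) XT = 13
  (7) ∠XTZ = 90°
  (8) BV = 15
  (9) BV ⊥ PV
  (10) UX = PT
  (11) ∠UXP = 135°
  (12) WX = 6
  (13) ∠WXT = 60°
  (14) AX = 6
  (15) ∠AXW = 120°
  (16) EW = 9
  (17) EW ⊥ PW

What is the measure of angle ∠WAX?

Step 1: By the law of cosines on triangle AXW: AW² = 6² + 6² − 2·6·6·cos(120°) = 108, so AW = 6·√3.
Step 2: By the inverse law of cosines on triangle WAX: cos(∠WAX) = ((6·√3)² + 6² − 6²) / (2·6·√3·6) = 108/124.71 = 0.866, so ∠WAX = 30°.

Therefore, the measure of angle ∠WAX = 30°.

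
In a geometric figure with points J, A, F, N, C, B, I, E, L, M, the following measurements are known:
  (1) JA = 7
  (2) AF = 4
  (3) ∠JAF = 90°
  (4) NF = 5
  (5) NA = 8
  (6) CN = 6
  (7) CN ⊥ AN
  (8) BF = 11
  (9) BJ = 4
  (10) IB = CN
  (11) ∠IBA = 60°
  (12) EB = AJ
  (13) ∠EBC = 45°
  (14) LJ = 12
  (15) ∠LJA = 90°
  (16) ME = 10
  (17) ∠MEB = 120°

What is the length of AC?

Step 1: By the law of cosines on triangle ANC: AC² = 8² + 6² − 2·8·6·cos(90°) = 100, so AC = 10.

Therefore, the length of AC = 10.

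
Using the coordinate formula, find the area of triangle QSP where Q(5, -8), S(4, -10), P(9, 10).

Shoelace: Area = (1/2)|5(-10-10) + 4(10--8) + 9(-8--10)| = (1/2)(10) = 5

5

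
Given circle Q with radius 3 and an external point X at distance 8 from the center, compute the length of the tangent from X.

tangent = √(d² - r²) = √(8² - 3²) = √(64 - 9) = √55 = sqrt(55)

sqrt(55)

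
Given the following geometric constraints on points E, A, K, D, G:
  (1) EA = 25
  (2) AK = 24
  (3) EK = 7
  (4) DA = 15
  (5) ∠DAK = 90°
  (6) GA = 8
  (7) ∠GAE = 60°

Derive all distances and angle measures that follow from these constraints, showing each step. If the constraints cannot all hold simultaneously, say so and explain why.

The constraints are consistent.

Step 1: From EA = 25, AG = 8, and ∠EAG = 60°, by the law of cosines:
  EG² = EA² + AG² - 2·EA·AG·cos(60°) = 625 + 64 - 200 = 489
  EG ≈ 22.11

Step 2: From KA = 24, AD = 15, and ∠KAD = 90°, by the law of cosines:
  KD² = KA² + AD² - 2·KA·AD·cos(90°) = 576 + 225 - 0 = 801
  KD = 3·√89

Step 3: From EA = 25, EK = 7, AK = 24, by the inverse law of cosines:
  cos(∠AEK) = (EA² + EK² - AK²) / (2·EA·EK)
  ∠AEK = 73.74°

Step 4: From AE = 25, AK = 24, EK = 7, by the inverse law of cosines:
  cos(∠EAK) = (AE² + AK² - EK²) / (2·AE·AK)
  ∠EAK = 16.26°

Step 5: From KA = 24, KE = 7, AE = 25, by the inverse law of cosines:
  cos(∠AKE) = (KA² + KE² - AE²) / (2·KA·KE)
  ∠AKE = 90°

Step 6: From EA = 25, EG = 22.11, AG = 8, by the inverse law of cosines:
  cos(∠AEG) = (EA² + EG² - AG²) / (2·EA·EG)
  ∠AEG = 18.26°

Step 7: From KA = 24, KD = 3·√89, AD = 15, by the inverse law of cosines:
  cos(∠AKD) = (KA² + KD² - AD²) / (2·KA·KD)
  ∠AKD = 32.01°

Step 8: From DA = 15, DK = 3·√89, AK = 24, by the inverse law of cosines:
  cos(∠ADK) = (DA² + DK² - AK²) / (2·DA·DK)
  ∠ADK = 57.99°

Step 9: From GA = 8, GE = 22.11, AE = 25, by the inverse law of cosines:
  cos(∠AGE) = (GA² + GE² - AE²) / (2·GA·GE)
  ∠AGE = 101.74°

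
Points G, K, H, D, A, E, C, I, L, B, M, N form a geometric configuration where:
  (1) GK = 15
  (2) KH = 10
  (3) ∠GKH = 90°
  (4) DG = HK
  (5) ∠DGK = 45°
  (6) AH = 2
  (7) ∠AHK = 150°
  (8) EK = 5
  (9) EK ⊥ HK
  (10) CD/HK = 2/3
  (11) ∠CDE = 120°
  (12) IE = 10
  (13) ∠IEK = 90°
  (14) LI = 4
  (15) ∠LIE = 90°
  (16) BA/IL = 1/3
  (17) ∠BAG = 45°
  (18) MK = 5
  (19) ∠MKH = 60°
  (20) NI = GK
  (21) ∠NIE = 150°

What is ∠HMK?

Step 1: By the law of cosines on triangle MKH: MH² = 5² + 10² − 2·5·10·cos(60°) = 75, so MH = 5·√3.
Step 2: By the inverse law of cosines on triangle HMK: cos(∠HMK) = ((5·√3)² + 5² − 10²) / (2·5·√3·5) = 0/86.6 = 0, so ∠HMK = 90°.

Therefore, the measure of angle ∠HMK = 90°.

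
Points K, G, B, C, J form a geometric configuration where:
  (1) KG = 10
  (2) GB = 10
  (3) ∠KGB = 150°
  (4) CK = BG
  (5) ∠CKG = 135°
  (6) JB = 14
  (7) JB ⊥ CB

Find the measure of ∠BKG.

Step 1: By the law of cosines on triangle KGB: KB² = 10² + 10² − 2·10·10·cos(150°) = 373.21, so KB ≈ 19.32.
Step 2: By the inverse law of cosines on triangle BKG: cos(∠BKG) = (19.32² + 10² − 10²) / (2·19.32·10) = 373.21/386.37 = 0.9659, so ∠BKG = 15°.

Therefore, the measure of angle ∠BKG = 15°.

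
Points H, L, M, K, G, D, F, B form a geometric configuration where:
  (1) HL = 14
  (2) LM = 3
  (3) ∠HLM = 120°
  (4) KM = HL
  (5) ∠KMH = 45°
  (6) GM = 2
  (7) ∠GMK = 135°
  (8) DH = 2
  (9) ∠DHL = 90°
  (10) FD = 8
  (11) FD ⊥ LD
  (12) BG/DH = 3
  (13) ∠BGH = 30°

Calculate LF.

Step 1: By the law of cosines on triangle LHD: LD² = 14² + 2² − 2·14·2·cos(90°) = 200, so LD = 10·√2.
Step 2: By the law of cosines on triangle LDF: LF² = (10·√2)² + 8² − 2·10·√2·8·cos(90°) = 264, so LF = 2·√66.

Therefore, the length of LF = 2·√66.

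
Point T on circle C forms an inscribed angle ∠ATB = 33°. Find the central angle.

The inscribed angle theorem states that a central angle is always twice any inscribed angle that subtends the same arc.
Since the inscribed angle is 33°, the central angle = 2 × 33° = 66°.

66°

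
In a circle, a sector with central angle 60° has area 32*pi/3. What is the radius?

r² = 360 × 32*pi/3 / (π × 60) = 64, so r = 8.

8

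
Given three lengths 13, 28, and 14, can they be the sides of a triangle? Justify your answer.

Check the triangle inequality: 13 + 14 = 27 ≤ 28.
Since the sum of two sides does not exceed the third, no triangle can be formed.

No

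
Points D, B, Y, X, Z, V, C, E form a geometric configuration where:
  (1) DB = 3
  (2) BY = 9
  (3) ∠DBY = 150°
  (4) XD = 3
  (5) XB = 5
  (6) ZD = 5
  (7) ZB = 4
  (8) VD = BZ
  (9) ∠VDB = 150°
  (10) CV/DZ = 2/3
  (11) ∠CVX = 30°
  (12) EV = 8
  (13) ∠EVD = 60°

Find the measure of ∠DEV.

From the given relations: VD = BZ = 4.
Step 1: By the law of cosines on triangle EVD: ED² = 8² + 4² − 2·8·4·cos(60°) = 48, so ED = 4·√3.
Step 2: By the inverse law of cosines on triangle DEV: cos(∠DEV) = ((4·√3)² + 8² − 4²) / (2·4·√3·8) = 96/110.85 = 0.866, so ∠DEV = 30°.

Therefore, the measure of angle ∠DEV = 30°.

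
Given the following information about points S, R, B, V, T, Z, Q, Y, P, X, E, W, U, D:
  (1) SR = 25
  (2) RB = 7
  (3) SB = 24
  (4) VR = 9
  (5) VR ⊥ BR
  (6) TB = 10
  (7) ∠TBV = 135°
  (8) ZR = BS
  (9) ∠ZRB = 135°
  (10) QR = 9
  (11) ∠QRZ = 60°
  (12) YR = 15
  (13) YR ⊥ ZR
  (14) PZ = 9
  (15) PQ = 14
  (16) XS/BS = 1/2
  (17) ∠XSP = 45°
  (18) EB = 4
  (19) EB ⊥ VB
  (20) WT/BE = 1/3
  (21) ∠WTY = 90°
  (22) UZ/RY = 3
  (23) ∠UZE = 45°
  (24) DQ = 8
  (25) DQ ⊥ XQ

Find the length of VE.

Step 1: By the law of cosines on triangle BRV: BV² = 7² + 9² − 2·7·9·cos(90°) = 130, so BV = √130.
Step 2: By the law of cosines on triangle VBE: VE² = √130² + 4² − 2·√130·4·cos(90°) = 146, so VE = √146.

Therefore, the length of VE = √146.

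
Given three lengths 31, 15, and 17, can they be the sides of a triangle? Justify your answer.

For three segments to close into a triangle, no single side can be as long as the other two combined.
The longest side is 31, and 15 + 17 = 32 > 31.
A triangle can be formed.

Yes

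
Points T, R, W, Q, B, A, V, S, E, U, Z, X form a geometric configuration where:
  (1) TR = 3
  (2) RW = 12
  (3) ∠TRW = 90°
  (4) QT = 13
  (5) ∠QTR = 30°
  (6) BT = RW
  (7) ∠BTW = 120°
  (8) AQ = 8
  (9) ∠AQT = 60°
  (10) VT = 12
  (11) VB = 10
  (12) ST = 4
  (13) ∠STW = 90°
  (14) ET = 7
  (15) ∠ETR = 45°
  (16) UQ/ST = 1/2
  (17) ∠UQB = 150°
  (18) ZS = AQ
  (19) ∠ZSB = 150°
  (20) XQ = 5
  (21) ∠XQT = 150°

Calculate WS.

Step 1: By the law of cosines on triangle WRT: WT² = 12² + 3² − 2·12·3·cos(90°) = 153, so WT = 3·√17.
Step 2: By the law of cosines on triangle WTS: WS² = (3·√17)² + 4² − 2·3·√17·4·cos(90°) = 169, so WS = 13.

Therefore, the length of WS = 13.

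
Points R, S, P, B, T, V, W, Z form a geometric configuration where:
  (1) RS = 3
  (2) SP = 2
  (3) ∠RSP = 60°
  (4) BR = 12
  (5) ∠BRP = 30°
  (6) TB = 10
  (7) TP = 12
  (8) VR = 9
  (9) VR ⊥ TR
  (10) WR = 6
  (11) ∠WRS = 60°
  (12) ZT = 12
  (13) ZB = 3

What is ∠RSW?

Step 1: By the law of cosines on triangle SRW: SW² = 3² + 6² − 2·3·6·cos(60°) = 27, so SW = 3·√3.
Step 2: By the inverse law of cosines on triangle RSW: cos(∠RSW) = (3² + (3·√3)² − 6²) / (2·3·3·√3) = 0/31.18 = 0, so ∠RSW = 90°.

Therefore, the measure of angle ∠RSW = 90°.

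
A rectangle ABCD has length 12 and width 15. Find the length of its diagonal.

d = sqrt(12^2 + 15^2) = sqrt(369) = 3*sqrt(41)

3*sqrt(41)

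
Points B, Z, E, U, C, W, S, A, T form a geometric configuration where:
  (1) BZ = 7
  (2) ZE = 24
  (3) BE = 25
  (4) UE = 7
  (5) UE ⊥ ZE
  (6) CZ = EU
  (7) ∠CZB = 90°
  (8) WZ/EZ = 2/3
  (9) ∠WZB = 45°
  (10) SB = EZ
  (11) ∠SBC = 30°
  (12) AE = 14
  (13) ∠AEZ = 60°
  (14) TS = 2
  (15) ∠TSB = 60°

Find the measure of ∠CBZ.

From the given relations: CZ = EU = 7.
Step 1: By the law of cosines on triangle BZC: BC² = 7² + 7² − 2·7·7·cos(90°) = 98, so BC = 7·√2.
Step 2: By the inverse law of cosines on triangle CBZ: cos(∠CBZ) = ((7·√2)² + 7² − 7²) / (2·7·√2·7) = 98/138.59 = 0.7071, so ∠CBZ = 45°.

Therefore, the measure of angle ∠CBZ = 45°.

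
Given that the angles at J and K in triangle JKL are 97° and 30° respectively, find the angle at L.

By the triangle angle sum property, the three interior angles of any triangle add up to 180°.
We know angle J = 97° and angle K = 30°, so their sum is 127°.
Therefore angle L = 180° - 127° = 53°.

53 degrees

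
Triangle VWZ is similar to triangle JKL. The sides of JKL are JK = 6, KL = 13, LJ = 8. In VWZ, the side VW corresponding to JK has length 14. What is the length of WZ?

Since the triangles are similar, the ratio of corresponding sides is constant.
Scale factor k = VW / JK = 14 / 6 = 7/3
WZ = k * KL = 7/3 * 13 = 91/3

91/3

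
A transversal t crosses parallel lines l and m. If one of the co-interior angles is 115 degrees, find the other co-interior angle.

Co-interior (same-side interior) angles are between the parallel lines on the same side of the transversal.
Unlike corresponding or alternate interior angles, they are supplementary rather than equal.
So the angle = 180 - 115 = 65 degrees.

65 degrees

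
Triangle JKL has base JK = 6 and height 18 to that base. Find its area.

A triangle's area is half the area of a rectangle with the same base and height.
Area = (1/2) * 6 * 18 = 54.

54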